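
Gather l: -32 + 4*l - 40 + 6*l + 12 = 10*l - 60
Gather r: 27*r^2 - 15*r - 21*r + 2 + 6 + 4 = 27*r^2 - 36*r + 12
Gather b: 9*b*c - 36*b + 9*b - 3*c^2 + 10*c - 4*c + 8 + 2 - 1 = b*(9*c - 27) - 3*c^2 + 6*c + 9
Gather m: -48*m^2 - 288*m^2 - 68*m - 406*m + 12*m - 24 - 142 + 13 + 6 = -336*m^2 - 462*m - 147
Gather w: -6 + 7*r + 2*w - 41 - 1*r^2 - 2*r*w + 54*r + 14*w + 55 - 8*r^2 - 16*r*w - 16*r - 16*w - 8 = -9*r^2 - 18*r*w + 45*r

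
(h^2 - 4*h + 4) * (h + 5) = h^3 + h^2 - 16*h + 20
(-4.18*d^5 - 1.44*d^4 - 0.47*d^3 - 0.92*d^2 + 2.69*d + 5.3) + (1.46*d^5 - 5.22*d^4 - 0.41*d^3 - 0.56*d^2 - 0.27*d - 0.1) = -2.72*d^5 - 6.66*d^4 - 0.88*d^3 - 1.48*d^2 + 2.42*d + 5.2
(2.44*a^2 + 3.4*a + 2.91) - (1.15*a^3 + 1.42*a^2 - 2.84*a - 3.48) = -1.15*a^3 + 1.02*a^2 + 6.24*a + 6.39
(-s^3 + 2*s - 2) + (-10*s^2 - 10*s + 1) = -s^3 - 10*s^2 - 8*s - 1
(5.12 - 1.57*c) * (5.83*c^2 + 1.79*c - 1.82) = -9.1531*c^3 + 27.0393*c^2 + 12.0222*c - 9.3184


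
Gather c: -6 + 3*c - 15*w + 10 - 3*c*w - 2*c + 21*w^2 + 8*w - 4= c*(1 - 3*w) + 21*w^2 - 7*w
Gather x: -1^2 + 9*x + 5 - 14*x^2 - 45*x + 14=-14*x^2 - 36*x + 18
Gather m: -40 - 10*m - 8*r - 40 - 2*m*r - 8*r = m*(-2*r - 10) - 16*r - 80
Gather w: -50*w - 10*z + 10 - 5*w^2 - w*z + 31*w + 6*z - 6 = -5*w^2 + w*(-z - 19) - 4*z + 4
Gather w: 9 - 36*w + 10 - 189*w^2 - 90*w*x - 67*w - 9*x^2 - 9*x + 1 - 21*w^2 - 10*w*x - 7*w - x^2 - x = -210*w^2 + w*(-100*x - 110) - 10*x^2 - 10*x + 20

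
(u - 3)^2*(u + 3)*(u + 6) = u^4 + 3*u^3 - 27*u^2 - 27*u + 162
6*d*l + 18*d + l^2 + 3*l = (6*d + l)*(l + 3)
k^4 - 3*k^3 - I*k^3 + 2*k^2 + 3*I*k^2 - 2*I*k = k*(k - 2)*(k - 1)*(k - I)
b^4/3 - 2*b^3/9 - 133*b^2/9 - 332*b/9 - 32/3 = (b/3 + 1)*(b - 8)*(b + 1/3)*(b + 4)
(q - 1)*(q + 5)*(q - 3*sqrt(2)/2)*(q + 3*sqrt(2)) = q^4 + 3*sqrt(2)*q^3/2 + 4*q^3 - 14*q^2 + 6*sqrt(2)*q^2 - 36*q - 15*sqrt(2)*q/2 + 45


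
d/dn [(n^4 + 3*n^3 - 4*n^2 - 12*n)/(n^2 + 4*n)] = (2*n^3 + 15*n^2 + 24*n - 4)/(n^2 + 8*n + 16)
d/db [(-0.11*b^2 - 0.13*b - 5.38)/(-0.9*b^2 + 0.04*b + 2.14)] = (-0.1214*b^2 - 10.1548*b - 0.063)/(0.81*b^4 - 0.072*b^3 - 3.8504*b^2 + 0.1712*b + 4.5796)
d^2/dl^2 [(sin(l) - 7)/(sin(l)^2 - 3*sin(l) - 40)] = (sin(l)^5 - 25*sin(l)^4 + 301*sin(l)^3 - 1261*sin(l)^2 + 2074*sin(l) + 926)/(-sin(l)^2 + 3*sin(l) + 40)^3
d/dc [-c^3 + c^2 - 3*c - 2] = -3*c^2 + 2*c - 3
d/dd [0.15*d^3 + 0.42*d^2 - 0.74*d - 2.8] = 0.45*d^2 + 0.84*d - 0.74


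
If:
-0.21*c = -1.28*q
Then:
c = 6.09523809523809*q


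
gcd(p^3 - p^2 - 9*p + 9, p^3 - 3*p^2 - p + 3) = p^2 - 4*p + 3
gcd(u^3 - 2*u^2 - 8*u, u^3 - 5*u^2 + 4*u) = u^2 - 4*u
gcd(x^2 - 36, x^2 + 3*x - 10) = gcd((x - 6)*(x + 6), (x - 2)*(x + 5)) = 1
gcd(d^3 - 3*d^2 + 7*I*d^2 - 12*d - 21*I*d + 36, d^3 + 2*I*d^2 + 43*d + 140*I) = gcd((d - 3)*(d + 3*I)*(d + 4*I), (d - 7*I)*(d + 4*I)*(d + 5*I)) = d + 4*I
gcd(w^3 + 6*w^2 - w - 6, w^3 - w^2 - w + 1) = w^2 - 1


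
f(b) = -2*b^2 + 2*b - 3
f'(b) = 2 - 4*b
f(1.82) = -5.98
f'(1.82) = -5.28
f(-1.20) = -8.28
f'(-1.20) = 6.80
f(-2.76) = -23.76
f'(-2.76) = 13.04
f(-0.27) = -3.69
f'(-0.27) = 3.08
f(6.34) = -70.71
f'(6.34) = -23.36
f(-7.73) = -137.97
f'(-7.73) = 32.92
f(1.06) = -3.13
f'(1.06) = -2.24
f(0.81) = -2.69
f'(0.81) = -1.24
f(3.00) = -15.00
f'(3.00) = -10.00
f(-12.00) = -315.00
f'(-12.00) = 50.00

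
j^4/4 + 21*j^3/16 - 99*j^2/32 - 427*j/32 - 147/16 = (j/4 + 1/4)*(j - 7/2)*(j + 7/4)*(j + 6)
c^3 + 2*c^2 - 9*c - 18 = (c - 3)*(c + 2)*(c + 3)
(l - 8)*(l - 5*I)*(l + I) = l^3 - 8*l^2 - 4*I*l^2 + 5*l + 32*I*l - 40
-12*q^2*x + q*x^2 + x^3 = x*(-3*q + x)*(4*q + x)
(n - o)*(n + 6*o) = n^2 + 5*n*o - 6*o^2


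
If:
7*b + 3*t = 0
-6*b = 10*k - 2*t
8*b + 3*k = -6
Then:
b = -5/4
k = 4/3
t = 35/12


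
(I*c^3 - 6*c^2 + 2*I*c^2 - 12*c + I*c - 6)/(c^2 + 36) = I*(c^2 + 2*c + 1)/(c - 6*I)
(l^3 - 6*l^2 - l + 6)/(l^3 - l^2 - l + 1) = (l - 6)/(l - 1)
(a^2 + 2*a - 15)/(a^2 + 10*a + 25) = (a - 3)/(a + 5)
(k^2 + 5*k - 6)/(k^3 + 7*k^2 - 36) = (k - 1)/(k^2 + k - 6)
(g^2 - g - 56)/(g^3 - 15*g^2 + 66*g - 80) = (g + 7)/(g^2 - 7*g + 10)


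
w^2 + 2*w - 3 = (w - 1)*(w + 3)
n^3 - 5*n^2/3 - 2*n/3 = n*(n - 2)*(n + 1/3)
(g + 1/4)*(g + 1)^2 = g^3 + 9*g^2/4 + 3*g/2 + 1/4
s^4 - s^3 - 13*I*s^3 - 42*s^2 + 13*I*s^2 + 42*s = s*(s - 1)*(s - 7*I)*(s - 6*I)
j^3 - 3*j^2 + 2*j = j*(j - 2)*(j - 1)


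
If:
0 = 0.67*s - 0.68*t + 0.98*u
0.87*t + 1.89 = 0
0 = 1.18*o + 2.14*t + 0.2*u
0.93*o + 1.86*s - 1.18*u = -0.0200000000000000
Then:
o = 3.96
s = -2.05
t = -2.17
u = -0.10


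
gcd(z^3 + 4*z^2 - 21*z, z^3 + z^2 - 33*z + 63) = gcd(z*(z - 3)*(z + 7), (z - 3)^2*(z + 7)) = z^2 + 4*z - 21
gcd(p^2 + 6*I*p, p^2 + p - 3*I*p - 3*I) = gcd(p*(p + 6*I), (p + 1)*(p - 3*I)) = 1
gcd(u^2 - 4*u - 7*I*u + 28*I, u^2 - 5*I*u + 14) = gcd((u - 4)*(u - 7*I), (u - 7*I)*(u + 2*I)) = u - 7*I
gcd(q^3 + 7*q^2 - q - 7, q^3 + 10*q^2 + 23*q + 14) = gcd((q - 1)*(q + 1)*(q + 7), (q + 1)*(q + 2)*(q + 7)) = q^2 + 8*q + 7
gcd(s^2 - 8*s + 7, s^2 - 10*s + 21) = s - 7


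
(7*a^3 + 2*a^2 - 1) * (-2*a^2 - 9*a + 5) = -14*a^5 - 67*a^4 + 17*a^3 + 12*a^2 + 9*a - 5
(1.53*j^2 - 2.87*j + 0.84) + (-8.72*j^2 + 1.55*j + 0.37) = -7.19*j^2 - 1.32*j + 1.21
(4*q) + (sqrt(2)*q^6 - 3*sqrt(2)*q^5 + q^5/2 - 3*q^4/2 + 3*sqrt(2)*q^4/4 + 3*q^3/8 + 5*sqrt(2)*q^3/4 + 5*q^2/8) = sqrt(2)*q^6 - 3*sqrt(2)*q^5 + q^5/2 - 3*q^4/2 + 3*sqrt(2)*q^4/4 + 3*q^3/8 + 5*sqrt(2)*q^3/4 + 5*q^2/8 + 4*q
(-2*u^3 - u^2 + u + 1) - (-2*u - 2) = -2*u^3 - u^2 + 3*u + 3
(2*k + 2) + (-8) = 2*k - 6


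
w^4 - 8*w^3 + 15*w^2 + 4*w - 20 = (w - 5)*(w - 2)^2*(w + 1)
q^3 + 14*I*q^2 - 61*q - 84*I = (q + 3*I)*(q + 4*I)*(q + 7*I)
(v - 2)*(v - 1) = v^2 - 3*v + 2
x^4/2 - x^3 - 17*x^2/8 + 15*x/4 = x*(x/2 + 1)*(x - 5/2)*(x - 3/2)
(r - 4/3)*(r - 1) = r^2 - 7*r/3 + 4/3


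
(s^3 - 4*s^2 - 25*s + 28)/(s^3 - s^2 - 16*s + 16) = (s - 7)/(s - 4)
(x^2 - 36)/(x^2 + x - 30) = (x - 6)/(x - 5)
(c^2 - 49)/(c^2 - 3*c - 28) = (c + 7)/(c + 4)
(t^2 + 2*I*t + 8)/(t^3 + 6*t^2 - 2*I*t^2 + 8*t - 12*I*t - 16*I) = (t + 4*I)/(t^2 + 6*t + 8)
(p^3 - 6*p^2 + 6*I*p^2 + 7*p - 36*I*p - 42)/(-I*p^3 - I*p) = (I*p^2 - p*(7 + 6*I) + 42)/(p*(p + I))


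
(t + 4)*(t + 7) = t^2 + 11*t + 28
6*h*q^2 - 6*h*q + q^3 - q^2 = q*(6*h + q)*(q - 1)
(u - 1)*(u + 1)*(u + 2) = u^3 + 2*u^2 - u - 2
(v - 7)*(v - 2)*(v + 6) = v^3 - 3*v^2 - 40*v + 84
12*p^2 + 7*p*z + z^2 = (3*p + z)*(4*p + z)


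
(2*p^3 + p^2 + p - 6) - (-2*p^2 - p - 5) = 2*p^3 + 3*p^2 + 2*p - 1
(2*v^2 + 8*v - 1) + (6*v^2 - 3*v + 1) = 8*v^2 + 5*v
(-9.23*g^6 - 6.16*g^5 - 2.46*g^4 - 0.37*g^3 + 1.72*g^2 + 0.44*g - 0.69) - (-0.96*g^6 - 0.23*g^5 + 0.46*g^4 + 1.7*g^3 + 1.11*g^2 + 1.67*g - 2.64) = -8.27*g^6 - 5.93*g^5 - 2.92*g^4 - 2.07*g^3 + 0.61*g^2 - 1.23*g + 1.95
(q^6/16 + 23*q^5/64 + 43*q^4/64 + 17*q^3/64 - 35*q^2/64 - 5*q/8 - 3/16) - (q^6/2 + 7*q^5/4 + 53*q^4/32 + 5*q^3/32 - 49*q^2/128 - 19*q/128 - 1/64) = -7*q^6/16 - 89*q^5/64 - 63*q^4/64 + 7*q^3/64 - 21*q^2/128 - 61*q/128 - 11/64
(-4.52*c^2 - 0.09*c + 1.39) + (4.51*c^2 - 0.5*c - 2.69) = -0.00999999999999979*c^2 - 0.59*c - 1.3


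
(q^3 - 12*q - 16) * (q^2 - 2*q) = q^5 - 2*q^4 - 12*q^3 + 8*q^2 + 32*q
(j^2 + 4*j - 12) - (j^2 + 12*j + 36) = -8*j - 48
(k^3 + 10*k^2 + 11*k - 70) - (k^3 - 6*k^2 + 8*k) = 16*k^2 + 3*k - 70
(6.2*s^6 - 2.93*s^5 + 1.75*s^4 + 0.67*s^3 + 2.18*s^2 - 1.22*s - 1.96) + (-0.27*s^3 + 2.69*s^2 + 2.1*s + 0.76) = 6.2*s^6 - 2.93*s^5 + 1.75*s^4 + 0.4*s^3 + 4.87*s^2 + 0.88*s - 1.2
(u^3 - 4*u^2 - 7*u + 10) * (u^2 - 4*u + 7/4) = u^5 - 8*u^4 + 43*u^3/4 + 31*u^2 - 209*u/4 + 35/2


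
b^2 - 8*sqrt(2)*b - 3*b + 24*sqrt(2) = (b - 3)*(b - 8*sqrt(2))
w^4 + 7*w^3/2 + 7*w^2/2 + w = w*(w + 1/2)*(w + 1)*(w + 2)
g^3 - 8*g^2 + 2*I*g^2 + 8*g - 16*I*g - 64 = (g - 8)*(g - 2*I)*(g + 4*I)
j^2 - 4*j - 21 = (j - 7)*(j + 3)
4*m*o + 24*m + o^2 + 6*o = (4*m + o)*(o + 6)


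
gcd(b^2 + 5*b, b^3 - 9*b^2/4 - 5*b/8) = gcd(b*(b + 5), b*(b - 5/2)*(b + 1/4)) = b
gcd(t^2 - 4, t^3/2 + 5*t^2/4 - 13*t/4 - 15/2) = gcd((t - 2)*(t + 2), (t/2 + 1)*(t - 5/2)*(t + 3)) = t + 2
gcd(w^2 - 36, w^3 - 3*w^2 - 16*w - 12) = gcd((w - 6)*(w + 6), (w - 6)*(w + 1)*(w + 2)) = w - 6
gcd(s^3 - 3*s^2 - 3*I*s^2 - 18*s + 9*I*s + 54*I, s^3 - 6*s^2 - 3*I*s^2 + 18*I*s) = s^2 + s*(-6 - 3*I) + 18*I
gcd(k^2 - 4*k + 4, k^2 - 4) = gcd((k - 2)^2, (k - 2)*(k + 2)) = k - 2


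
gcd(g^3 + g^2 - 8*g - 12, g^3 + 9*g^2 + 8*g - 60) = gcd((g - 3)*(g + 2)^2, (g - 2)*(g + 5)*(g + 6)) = 1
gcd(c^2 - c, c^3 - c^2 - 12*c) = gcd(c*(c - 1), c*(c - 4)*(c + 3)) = c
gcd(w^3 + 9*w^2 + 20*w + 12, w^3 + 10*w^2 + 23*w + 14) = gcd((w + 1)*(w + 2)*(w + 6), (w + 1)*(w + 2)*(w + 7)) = w^2 + 3*w + 2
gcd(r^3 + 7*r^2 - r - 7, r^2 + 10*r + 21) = r + 7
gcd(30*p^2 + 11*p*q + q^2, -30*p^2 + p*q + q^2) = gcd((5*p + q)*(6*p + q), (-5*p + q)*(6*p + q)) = 6*p + q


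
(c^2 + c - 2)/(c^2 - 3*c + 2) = (c + 2)/(c - 2)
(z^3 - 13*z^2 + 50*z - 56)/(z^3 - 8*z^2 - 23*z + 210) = (z^2 - 6*z + 8)/(z^2 - z - 30)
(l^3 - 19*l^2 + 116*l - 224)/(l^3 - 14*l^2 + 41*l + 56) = (l - 4)/(l + 1)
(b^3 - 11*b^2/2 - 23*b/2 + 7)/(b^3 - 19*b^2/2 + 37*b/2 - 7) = (b + 2)/(b - 2)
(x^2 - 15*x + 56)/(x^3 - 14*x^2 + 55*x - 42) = (x - 8)/(x^2 - 7*x + 6)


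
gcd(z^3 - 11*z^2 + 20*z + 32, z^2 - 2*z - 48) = z - 8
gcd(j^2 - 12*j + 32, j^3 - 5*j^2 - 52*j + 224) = j^2 - 12*j + 32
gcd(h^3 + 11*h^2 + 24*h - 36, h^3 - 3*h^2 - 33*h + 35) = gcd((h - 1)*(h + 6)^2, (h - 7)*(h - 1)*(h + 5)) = h - 1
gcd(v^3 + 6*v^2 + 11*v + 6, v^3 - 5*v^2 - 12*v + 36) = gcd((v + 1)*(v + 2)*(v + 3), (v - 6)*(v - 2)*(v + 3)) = v + 3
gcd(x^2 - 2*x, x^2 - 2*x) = x^2 - 2*x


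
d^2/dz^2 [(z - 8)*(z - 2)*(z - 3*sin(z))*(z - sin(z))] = 4*z^3*sin(z) - 40*z^2*sin(z) - 24*z^2*cos(z) + 6*z^2*cos(2*z) + 12*z^2 + 40*z*sin(z) + 12*z*sin(2*z) + 160*z*cos(z) - 60*z*cos(2*z) - 60*z + 80*sin(z) - 60*sin(2*z) - 128*cos(z) + 93*cos(2*z) + 35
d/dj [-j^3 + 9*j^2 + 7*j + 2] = -3*j^2 + 18*j + 7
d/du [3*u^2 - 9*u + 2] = 6*u - 9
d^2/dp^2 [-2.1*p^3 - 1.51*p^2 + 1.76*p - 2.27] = -12.6*p - 3.02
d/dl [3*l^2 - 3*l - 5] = 6*l - 3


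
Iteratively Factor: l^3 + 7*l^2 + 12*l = (l + 4)*(l^2 + 3*l) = (l + 3)*(l + 4)*(l)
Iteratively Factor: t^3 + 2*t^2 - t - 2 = (t + 1)*(t^2 + t - 2) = (t - 1)*(t + 1)*(t + 2)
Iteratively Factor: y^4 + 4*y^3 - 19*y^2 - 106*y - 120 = (y + 4)*(y^3 - 19*y - 30) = (y + 3)*(y + 4)*(y^2 - 3*y - 10) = (y - 5)*(y + 3)*(y + 4)*(y + 2)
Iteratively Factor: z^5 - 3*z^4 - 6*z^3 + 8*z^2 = (z - 4)*(z^4 + z^3 - 2*z^2) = z*(z - 4)*(z^3 + z^2 - 2*z) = z*(z - 4)*(z - 1)*(z^2 + 2*z) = z*(z - 4)*(z - 1)*(z + 2)*(z)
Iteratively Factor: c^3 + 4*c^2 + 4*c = (c + 2)*(c^2 + 2*c) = (c + 2)^2*(c)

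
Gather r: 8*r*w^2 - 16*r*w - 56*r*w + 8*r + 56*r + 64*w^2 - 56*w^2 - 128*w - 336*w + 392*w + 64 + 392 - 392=r*(8*w^2 - 72*w + 64) + 8*w^2 - 72*w + 64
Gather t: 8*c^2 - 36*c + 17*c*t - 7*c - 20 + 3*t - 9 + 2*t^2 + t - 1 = 8*c^2 - 43*c + 2*t^2 + t*(17*c + 4) - 30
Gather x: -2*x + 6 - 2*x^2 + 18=-2*x^2 - 2*x + 24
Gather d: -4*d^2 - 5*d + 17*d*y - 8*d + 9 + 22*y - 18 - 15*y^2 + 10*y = -4*d^2 + d*(17*y - 13) - 15*y^2 + 32*y - 9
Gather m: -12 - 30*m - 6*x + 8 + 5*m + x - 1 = -25*m - 5*x - 5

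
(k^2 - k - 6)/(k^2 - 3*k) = (k + 2)/k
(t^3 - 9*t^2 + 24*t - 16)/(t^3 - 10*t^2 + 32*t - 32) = (t - 1)/(t - 2)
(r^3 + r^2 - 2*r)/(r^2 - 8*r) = (r^2 + r - 2)/(r - 8)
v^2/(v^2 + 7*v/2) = 2*v/(2*v + 7)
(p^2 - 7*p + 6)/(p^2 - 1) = (p - 6)/(p + 1)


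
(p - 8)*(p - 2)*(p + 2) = p^3 - 8*p^2 - 4*p + 32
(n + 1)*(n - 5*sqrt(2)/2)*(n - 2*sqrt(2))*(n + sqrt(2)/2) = n^4 - 4*sqrt(2)*n^3 + n^3 - 4*sqrt(2)*n^2 + 11*n^2/2 + 11*n/2 + 5*sqrt(2)*n + 5*sqrt(2)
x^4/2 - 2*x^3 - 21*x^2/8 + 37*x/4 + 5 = (x/2 + 1)*(x - 4)*(x - 5/2)*(x + 1/2)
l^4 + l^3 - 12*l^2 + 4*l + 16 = (l - 2)^2*(l + 1)*(l + 4)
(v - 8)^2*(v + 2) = v^3 - 14*v^2 + 32*v + 128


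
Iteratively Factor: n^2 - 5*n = (n)*(n - 5)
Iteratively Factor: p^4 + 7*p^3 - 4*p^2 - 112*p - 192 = (p - 4)*(p^3 + 11*p^2 + 40*p + 48) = (p - 4)*(p + 3)*(p^2 + 8*p + 16) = (p - 4)*(p + 3)*(p + 4)*(p + 4)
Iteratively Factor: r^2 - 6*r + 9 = (r - 3)*(r - 3)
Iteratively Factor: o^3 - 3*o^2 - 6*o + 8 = (o - 1)*(o^2 - 2*o - 8) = (o - 1)*(o + 2)*(o - 4)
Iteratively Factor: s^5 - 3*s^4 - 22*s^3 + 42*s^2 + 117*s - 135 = (s + 3)*(s^4 - 6*s^3 - 4*s^2 + 54*s - 45) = (s - 1)*(s + 3)*(s^3 - 5*s^2 - 9*s + 45) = (s - 5)*(s - 1)*(s + 3)*(s^2 - 9) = (s - 5)*(s - 3)*(s - 1)*(s + 3)*(s + 3)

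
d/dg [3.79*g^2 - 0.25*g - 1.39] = 7.58*g - 0.25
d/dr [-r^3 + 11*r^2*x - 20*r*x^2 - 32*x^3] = -3*r^2 + 22*r*x - 20*x^2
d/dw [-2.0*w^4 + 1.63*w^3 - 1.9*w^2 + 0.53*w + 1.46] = -8.0*w^3 + 4.89*w^2 - 3.8*w + 0.53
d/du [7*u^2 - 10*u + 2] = 14*u - 10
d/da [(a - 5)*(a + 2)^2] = (a + 2)*(3*a - 8)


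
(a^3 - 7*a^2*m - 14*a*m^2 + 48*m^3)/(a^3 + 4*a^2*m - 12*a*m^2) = (a^2 - 5*a*m - 24*m^2)/(a*(a + 6*m))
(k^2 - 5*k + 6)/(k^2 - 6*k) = (k^2 - 5*k + 6)/(k*(k - 6))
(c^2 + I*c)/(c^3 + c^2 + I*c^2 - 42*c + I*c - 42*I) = c/(c^2 + c - 42)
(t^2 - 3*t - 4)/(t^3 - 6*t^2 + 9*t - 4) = (t + 1)/(t^2 - 2*t + 1)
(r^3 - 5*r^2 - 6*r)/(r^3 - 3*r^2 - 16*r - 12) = r/(r + 2)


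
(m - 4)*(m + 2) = m^2 - 2*m - 8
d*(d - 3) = d^2 - 3*d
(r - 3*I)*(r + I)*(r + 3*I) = r^3 + I*r^2 + 9*r + 9*I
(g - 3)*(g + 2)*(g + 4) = g^3 + 3*g^2 - 10*g - 24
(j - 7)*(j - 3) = j^2 - 10*j + 21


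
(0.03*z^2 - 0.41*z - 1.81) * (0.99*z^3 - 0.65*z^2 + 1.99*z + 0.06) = 0.0297*z^5 - 0.4254*z^4 - 1.4657*z^3 + 0.3624*z^2 - 3.6265*z - 0.1086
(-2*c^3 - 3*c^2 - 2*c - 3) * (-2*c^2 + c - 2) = 4*c^5 + 4*c^4 + 5*c^3 + 10*c^2 + c + 6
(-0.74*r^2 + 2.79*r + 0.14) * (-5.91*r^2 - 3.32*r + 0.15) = 4.3734*r^4 - 14.0321*r^3 - 10.2012*r^2 - 0.0463000000000001*r + 0.021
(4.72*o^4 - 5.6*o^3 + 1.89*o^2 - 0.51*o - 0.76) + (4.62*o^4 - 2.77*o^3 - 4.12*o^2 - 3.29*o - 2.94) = 9.34*o^4 - 8.37*o^3 - 2.23*o^2 - 3.8*o - 3.7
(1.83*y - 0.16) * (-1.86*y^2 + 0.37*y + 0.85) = -3.4038*y^3 + 0.9747*y^2 + 1.4963*y - 0.136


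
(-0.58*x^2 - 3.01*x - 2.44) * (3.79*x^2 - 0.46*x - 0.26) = -2.1982*x^4 - 11.1411*x^3 - 7.7122*x^2 + 1.905*x + 0.6344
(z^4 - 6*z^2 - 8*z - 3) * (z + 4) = z^5 + 4*z^4 - 6*z^3 - 32*z^2 - 35*z - 12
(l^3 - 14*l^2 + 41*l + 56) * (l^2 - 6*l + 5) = l^5 - 20*l^4 + 130*l^3 - 260*l^2 - 131*l + 280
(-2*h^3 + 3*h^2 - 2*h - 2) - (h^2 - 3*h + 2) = -2*h^3 + 2*h^2 + h - 4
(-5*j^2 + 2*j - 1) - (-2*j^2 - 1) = -3*j^2 + 2*j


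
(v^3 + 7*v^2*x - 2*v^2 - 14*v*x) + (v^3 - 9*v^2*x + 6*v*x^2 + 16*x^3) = 2*v^3 - 2*v^2*x - 2*v^2 + 6*v*x^2 - 14*v*x + 16*x^3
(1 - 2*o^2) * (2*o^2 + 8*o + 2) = -4*o^4 - 16*o^3 - 2*o^2 + 8*o + 2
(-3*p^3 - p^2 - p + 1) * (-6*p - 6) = 18*p^4 + 24*p^3 + 12*p^2 - 6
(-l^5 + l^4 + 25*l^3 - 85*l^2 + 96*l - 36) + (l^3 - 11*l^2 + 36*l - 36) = -l^5 + l^4 + 26*l^3 - 96*l^2 + 132*l - 72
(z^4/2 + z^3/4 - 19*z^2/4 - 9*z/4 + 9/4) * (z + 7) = z^5/2 + 15*z^4/4 - 3*z^3 - 71*z^2/2 - 27*z/2 + 63/4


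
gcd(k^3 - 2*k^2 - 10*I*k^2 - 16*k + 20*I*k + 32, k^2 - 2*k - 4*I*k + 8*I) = k - 2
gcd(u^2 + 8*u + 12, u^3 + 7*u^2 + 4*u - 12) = u^2 + 8*u + 12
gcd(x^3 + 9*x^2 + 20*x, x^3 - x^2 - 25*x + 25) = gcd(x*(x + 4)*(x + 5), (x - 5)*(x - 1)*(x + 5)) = x + 5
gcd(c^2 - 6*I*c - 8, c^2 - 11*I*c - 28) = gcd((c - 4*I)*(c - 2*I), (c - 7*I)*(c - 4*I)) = c - 4*I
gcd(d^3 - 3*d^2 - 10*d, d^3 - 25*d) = d^2 - 5*d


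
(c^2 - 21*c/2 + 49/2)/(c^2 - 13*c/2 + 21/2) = (c - 7)/(c - 3)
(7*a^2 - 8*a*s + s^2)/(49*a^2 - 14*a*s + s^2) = (-a + s)/(-7*a + s)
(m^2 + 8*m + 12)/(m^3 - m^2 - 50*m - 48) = (m + 2)/(m^2 - 7*m - 8)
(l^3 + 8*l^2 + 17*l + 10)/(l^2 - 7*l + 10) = (l^3 + 8*l^2 + 17*l + 10)/(l^2 - 7*l + 10)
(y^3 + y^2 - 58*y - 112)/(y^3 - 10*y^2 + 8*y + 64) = (y + 7)/(y - 4)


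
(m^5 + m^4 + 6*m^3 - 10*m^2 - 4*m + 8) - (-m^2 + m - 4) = m^5 + m^4 + 6*m^3 - 9*m^2 - 5*m + 12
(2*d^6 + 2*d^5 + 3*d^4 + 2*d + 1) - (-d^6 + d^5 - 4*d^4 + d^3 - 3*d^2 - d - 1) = 3*d^6 + d^5 + 7*d^4 - d^3 + 3*d^2 + 3*d + 2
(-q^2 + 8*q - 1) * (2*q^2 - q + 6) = -2*q^4 + 17*q^3 - 16*q^2 + 49*q - 6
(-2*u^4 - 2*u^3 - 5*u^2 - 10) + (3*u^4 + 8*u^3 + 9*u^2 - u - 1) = u^4 + 6*u^3 + 4*u^2 - u - 11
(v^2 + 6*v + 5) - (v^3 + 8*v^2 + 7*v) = -v^3 - 7*v^2 - v + 5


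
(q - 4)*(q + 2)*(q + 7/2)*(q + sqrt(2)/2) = q^4 + sqrt(2)*q^3/2 + 3*q^3/2 - 15*q^2 + 3*sqrt(2)*q^2/4 - 28*q - 15*sqrt(2)*q/2 - 14*sqrt(2)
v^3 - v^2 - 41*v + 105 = (v - 5)*(v - 3)*(v + 7)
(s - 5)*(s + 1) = s^2 - 4*s - 5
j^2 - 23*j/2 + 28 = (j - 8)*(j - 7/2)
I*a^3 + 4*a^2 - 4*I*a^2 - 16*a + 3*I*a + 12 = (a - 3)*(a - 4*I)*(I*a - I)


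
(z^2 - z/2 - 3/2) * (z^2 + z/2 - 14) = z^4 - 63*z^2/4 + 25*z/4 + 21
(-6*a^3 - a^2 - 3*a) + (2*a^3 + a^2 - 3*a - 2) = -4*a^3 - 6*a - 2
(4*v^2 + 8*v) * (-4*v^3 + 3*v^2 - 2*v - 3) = -16*v^5 - 20*v^4 + 16*v^3 - 28*v^2 - 24*v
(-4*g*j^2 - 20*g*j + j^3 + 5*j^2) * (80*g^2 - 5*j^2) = -320*g^3*j^2 - 1600*g^3*j + 80*g^2*j^3 + 400*g^2*j^2 + 20*g*j^4 + 100*g*j^3 - 5*j^5 - 25*j^4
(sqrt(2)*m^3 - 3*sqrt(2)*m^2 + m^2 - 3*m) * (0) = 0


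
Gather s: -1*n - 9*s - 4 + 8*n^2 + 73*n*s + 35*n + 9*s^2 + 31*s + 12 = 8*n^2 + 34*n + 9*s^2 + s*(73*n + 22) + 8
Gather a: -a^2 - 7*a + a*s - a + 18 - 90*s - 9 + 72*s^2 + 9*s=-a^2 + a*(s - 8) + 72*s^2 - 81*s + 9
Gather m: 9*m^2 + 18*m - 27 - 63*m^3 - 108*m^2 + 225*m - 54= -63*m^3 - 99*m^2 + 243*m - 81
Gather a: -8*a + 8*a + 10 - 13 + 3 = 0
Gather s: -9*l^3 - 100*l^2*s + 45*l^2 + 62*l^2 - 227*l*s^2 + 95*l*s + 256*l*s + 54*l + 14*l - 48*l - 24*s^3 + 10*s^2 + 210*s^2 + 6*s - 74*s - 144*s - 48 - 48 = -9*l^3 + 107*l^2 + 20*l - 24*s^3 + s^2*(220 - 227*l) + s*(-100*l^2 + 351*l - 212) - 96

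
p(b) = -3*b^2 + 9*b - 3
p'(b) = 9 - 6*b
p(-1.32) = -20.11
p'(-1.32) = 16.92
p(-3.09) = -59.45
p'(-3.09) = 27.54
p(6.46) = -70.05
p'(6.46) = -29.76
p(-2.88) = -53.80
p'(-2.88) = 26.28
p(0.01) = -2.91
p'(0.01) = 8.94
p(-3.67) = -76.44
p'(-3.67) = 31.02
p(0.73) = 1.97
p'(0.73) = 4.62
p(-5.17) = -129.72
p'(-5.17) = 40.02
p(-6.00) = -165.00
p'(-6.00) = 45.00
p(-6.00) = -165.00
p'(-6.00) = 45.00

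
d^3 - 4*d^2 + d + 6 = (d - 3)*(d - 2)*(d + 1)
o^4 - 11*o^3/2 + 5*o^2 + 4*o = o*(o - 4)*(o - 2)*(o + 1/2)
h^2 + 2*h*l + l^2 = (h + l)^2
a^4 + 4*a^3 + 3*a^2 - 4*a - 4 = (a - 1)*(a + 1)*(a + 2)^2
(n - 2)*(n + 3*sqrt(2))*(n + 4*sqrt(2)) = n^3 - 2*n^2 + 7*sqrt(2)*n^2 - 14*sqrt(2)*n + 24*n - 48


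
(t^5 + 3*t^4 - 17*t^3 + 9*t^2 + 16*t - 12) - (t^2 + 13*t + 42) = t^5 + 3*t^4 - 17*t^3 + 8*t^2 + 3*t - 54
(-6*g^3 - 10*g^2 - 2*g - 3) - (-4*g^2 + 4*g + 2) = -6*g^3 - 6*g^2 - 6*g - 5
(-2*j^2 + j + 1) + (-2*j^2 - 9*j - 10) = -4*j^2 - 8*j - 9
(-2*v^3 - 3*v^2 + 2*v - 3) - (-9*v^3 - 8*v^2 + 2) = 7*v^3 + 5*v^2 + 2*v - 5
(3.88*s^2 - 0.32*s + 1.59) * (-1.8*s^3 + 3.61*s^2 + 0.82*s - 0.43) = -6.984*s^5 + 14.5828*s^4 - 0.835600000000001*s^3 + 3.8091*s^2 + 1.4414*s - 0.6837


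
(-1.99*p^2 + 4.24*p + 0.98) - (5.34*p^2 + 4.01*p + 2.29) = -7.33*p^2 + 0.23*p - 1.31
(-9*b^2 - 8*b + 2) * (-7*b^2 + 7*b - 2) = 63*b^4 - 7*b^3 - 52*b^2 + 30*b - 4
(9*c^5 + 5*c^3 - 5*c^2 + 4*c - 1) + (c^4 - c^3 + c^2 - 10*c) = 9*c^5 + c^4 + 4*c^3 - 4*c^2 - 6*c - 1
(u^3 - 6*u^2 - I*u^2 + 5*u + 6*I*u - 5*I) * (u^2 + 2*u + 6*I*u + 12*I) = u^5 - 4*u^4 + 5*I*u^4 - u^3 - 20*I*u^3 - 14*u^2 - 35*I*u^2 - 42*u + 50*I*u + 60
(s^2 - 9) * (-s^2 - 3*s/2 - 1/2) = -s^4 - 3*s^3/2 + 17*s^2/2 + 27*s/2 + 9/2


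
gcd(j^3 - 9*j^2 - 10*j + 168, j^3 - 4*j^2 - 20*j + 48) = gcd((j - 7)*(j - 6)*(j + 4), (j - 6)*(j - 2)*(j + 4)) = j^2 - 2*j - 24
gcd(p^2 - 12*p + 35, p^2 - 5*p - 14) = p - 7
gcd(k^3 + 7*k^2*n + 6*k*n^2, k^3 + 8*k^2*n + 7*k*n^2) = k^2 + k*n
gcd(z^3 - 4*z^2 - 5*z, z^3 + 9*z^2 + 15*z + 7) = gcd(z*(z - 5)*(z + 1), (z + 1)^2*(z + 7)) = z + 1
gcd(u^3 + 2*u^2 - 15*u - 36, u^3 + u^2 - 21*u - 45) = u^2 + 6*u + 9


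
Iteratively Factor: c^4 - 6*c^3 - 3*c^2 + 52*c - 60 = (c - 2)*(c^3 - 4*c^2 - 11*c + 30) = (c - 5)*(c - 2)*(c^2 + c - 6) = (c - 5)*(c - 2)^2*(c + 3)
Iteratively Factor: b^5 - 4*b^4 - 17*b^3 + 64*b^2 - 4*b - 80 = (b + 4)*(b^4 - 8*b^3 + 15*b^2 + 4*b - 20) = (b + 1)*(b + 4)*(b^3 - 9*b^2 + 24*b - 20) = (b - 5)*(b + 1)*(b + 4)*(b^2 - 4*b + 4) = (b - 5)*(b - 2)*(b + 1)*(b + 4)*(b - 2)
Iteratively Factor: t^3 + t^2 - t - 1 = (t + 1)*(t^2 - 1) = (t + 1)^2*(t - 1)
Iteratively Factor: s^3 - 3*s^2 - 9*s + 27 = (s - 3)*(s^2 - 9) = (s - 3)*(s + 3)*(s - 3)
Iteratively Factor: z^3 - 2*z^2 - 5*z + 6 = (z + 2)*(z^2 - 4*z + 3) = (z - 1)*(z + 2)*(z - 3)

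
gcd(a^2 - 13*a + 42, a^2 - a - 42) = a - 7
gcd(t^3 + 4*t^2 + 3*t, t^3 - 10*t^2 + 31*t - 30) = 1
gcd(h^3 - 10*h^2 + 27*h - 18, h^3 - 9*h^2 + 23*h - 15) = h^2 - 4*h + 3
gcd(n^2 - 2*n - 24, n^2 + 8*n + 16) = n + 4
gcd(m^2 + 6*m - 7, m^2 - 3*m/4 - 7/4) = 1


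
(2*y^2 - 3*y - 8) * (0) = 0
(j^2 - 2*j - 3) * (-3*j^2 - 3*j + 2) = -3*j^4 + 3*j^3 + 17*j^2 + 5*j - 6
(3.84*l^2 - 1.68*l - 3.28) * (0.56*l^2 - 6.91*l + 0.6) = 2.1504*l^4 - 27.4752*l^3 + 12.076*l^2 + 21.6568*l - 1.968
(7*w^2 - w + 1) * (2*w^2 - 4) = 14*w^4 - 2*w^3 - 26*w^2 + 4*w - 4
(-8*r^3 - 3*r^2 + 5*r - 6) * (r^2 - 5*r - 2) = -8*r^5 + 37*r^4 + 36*r^3 - 25*r^2 + 20*r + 12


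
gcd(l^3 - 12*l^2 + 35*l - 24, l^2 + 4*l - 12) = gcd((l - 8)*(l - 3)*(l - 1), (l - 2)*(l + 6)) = 1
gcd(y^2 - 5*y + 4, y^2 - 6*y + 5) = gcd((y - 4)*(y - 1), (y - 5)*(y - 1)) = y - 1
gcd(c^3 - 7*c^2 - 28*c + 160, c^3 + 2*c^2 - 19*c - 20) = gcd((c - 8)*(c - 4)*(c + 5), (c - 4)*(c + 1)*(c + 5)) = c^2 + c - 20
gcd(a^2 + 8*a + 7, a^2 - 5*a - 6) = a + 1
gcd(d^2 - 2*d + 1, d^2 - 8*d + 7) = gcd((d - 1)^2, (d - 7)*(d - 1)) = d - 1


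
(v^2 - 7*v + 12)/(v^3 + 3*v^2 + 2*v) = (v^2 - 7*v + 12)/(v*(v^2 + 3*v + 2))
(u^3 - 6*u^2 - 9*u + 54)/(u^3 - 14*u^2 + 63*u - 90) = (u + 3)/(u - 5)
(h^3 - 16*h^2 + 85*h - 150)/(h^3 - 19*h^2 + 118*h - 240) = (h - 5)/(h - 8)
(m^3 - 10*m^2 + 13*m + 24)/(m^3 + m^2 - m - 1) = (m^2 - 11*m + 24)/(m^2 - 1)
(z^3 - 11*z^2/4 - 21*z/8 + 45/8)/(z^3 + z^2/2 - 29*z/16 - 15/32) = 4*(z - 3)/(4*z + 1)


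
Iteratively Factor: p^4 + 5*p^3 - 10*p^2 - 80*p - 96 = (p + 3)*(p^3 + 2*p^2 - 16*p - 32) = (p + 2)*(p + 3)*(p^2 - 16) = (p - 4)*(p + 2)*(p + 3)*(p + 4)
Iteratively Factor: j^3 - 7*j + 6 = (j - 1)*(j^2 + j - 6) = (j - 1)*(j + 3)*(j - 2)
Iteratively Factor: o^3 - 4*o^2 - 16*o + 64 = (o - 4)*(o^2 - 16) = (o - 4)*(o + 4)*(o - 4)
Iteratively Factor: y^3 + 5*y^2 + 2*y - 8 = (y + 4)*(y^2 + y - 2) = (y - 1)*(y + 4)*(y + 2)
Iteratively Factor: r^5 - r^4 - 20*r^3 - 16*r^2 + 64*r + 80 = (r + 2)*(r^4 - 3*r^3 - 14*r^2 + 12*r + 40) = (r - 2)*(r + 2)*(r^3 - r^2 - 16*r - 20) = (r - 5)*(r - 2)*(r + 2)*(r^2 + 4*r + 4) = (r - 5)*(r - 2)*(r + 2)^2*(r + 2)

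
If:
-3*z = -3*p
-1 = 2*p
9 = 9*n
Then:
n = 1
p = -1/2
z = -1/2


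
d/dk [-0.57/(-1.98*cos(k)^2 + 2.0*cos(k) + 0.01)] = (2.2572*cos(k) - 1.14)*sin(k)/(-1.98*cos(k)^2 + 2.0*cos(k) + 0.01)^2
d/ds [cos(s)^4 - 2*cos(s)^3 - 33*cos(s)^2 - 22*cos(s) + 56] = 2*(-2*cos(s)^3 + 3*cos(s)^2 + 33*cos(s) + 11)*sin(s)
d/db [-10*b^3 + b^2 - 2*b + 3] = -30*b^2 + 2*b - 2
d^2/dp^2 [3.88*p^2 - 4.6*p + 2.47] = 7.76000000000000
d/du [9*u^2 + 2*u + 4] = 18*u + 2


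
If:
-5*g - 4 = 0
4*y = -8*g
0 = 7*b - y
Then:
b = 8/35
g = -4/5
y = 8/5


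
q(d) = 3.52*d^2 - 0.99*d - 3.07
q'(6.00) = 41.25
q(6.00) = 117.71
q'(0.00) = -0.99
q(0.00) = -3.07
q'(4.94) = 33.79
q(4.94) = 77.94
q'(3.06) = 20.55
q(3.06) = 26.86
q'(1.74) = 11.26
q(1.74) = 5.86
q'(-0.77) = -6.41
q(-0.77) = -0.22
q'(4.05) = 27.52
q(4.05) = 50.66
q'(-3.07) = -22.60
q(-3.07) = 33.14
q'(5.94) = 40.83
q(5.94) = 115.25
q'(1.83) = 11.89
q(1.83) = 6.91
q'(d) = 7.04*d - 0.99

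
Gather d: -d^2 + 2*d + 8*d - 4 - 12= -d^2 + 10*d - 16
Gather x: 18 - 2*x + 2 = 20 - 2*x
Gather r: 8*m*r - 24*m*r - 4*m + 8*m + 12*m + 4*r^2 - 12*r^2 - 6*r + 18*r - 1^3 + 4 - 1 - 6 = 16*m - 8*r^2 + r*(12 - 16*m) - 4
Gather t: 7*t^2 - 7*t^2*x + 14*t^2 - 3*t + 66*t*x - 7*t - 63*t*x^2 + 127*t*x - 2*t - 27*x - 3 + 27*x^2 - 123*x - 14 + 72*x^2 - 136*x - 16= t^2*(21 - 7*x) + t*(-63*x^2 + 193*x - 12) + 99*x^2 - 286*x - 33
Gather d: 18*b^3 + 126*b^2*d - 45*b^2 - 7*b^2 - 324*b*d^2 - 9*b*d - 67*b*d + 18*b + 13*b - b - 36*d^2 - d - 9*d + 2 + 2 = 18*b^3 - 52*b^2 + 30*b + d^2*(-324*b - 36) + d*(126*b^2 - 76*b - 10) + 4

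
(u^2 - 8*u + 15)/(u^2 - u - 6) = (u - 5)/(u + 2)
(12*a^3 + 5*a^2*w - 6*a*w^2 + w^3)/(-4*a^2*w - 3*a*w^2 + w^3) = (-3*a + w)/w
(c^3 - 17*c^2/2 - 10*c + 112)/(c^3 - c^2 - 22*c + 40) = (c^2 - 9*c/2 - 28)/(c^2 + 3*c - 10)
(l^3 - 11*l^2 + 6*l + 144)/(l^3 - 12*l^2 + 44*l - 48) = (l^2 - 5*l - 24)/(l^2 - 6*l + 8)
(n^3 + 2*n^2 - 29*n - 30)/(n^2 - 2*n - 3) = (n^2 + n - 30)/(n - 3)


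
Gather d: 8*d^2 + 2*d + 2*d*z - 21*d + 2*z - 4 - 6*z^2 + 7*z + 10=8*d^2 + d*(2*z - 19) - 6*z^2 + 9*z + 6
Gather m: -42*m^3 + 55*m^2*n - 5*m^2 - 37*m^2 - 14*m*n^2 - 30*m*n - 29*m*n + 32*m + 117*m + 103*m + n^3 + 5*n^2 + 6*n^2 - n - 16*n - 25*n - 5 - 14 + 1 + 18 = -42*m^3 + m^2*(55*n - 42) + m*(-14*n^2 - 59*n + 252) + n^3 + 11*n^2 - 42*n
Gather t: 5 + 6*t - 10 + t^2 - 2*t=t^2 + 4*t - 5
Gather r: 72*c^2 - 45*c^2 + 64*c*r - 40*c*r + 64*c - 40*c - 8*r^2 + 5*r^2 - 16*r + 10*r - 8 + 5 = 27*c^2 + 24*c - 3*r^2 + r*(24*c - 6) - 3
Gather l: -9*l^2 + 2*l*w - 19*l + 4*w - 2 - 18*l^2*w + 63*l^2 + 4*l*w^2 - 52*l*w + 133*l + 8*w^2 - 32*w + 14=l^2*(54 - 18*w) + l*(4*w^2 - 50*w + 114) + 8*w^2 - 28*w + 12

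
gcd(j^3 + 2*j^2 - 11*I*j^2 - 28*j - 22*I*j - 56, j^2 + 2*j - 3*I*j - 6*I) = j + 2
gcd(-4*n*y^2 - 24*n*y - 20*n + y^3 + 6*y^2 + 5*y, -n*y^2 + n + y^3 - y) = y + 1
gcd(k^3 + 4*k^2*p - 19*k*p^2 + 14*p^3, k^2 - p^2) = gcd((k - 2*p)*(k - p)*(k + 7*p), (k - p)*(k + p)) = -k + p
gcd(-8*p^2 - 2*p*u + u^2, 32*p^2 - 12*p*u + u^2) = 4*p - u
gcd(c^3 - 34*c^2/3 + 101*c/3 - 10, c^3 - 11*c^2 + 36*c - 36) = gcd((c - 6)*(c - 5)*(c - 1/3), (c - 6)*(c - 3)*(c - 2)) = c - 6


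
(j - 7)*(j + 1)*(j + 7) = j^3 + j^2 - 49*j - 49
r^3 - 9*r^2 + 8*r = r*(r - 8)*(r - 1)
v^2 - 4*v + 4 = (v - 2)^2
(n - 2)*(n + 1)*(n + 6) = n^3 + 5*n^2 - 8*n - 12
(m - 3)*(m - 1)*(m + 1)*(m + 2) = m^4 - m^3 - 7*m^2 + m + 6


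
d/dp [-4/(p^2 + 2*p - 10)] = 8*(p + 1)/(p^2 + 2*p - 10)^2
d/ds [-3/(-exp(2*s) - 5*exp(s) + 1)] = (-6*exp(s) - 15)*exp(s)/(exp(2*s) + 5*exp(s) - 1)^2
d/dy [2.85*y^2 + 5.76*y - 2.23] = 5.7*y + 5.76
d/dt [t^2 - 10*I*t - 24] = 2*t - 10*I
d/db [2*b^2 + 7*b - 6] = 4*b + 7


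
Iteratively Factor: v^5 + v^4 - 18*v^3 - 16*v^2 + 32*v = (v + 2)*(v^4 - v^3 - 16*v^2 + 16*v) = (v + 2)*(v + 4)*(v^3 - 5*v^2 + 4*v) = v*(v + 2)*(v + 4)*(v^2 - 5*v + 4) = v*(v - 1)*(v + 2)*(v + 4)*(v - 4)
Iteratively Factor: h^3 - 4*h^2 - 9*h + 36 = (h - 3)*(h^2 - h - 12) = (h - 3)*(h + 3)*(h - 4)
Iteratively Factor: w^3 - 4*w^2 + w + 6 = (w + 1)*(w^2 - 5*w + 6) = (w - 3)*(w + 1)*(w - 2)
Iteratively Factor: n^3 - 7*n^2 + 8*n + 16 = (n - 4)*(n^2 - 3*n - 4) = (n - 4)*(n + 1)*(n - 4)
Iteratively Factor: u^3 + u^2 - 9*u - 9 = (u + 3)*(u^2 - 2*u - 3) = (u - 3)*(u + 3)*(u + 1)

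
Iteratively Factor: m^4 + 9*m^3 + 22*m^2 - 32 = (m + 4)*(m^3 + 5*m^2 + 2*m - 8) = (m + 2)*(m + 4)*(m^2 + 3*m - 4) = (m + 2)*(m + 4)^2*(m - 1)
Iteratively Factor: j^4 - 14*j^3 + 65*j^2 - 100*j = (j - 5)*(j^3 - 9*j^2 + 20*j) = (j - 5)^2*(j^2 - 4*j) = (j - 5)^2*(j - 4)*(j)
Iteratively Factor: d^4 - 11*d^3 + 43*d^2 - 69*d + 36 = (d - 4)*(d^3 - 7*d^2 + 15*d - 9) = (d - 4)*(d - 3)*(d^2 - 4*d + 3) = (d - 4)*(d - 3)*(d - 1)*(d - 3)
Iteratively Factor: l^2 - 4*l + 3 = (l - 1)*(l - 3)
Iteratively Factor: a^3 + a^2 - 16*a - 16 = (a - 4)*(a^2 + 5*a + 4) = (a - 4)*(a + 4)*(a + 1)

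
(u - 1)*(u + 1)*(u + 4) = u^3 + 4*u^2 - u - 4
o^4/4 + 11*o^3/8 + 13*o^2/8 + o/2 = o*(o/4 + 1)*(o + 1/2)*(o + 1)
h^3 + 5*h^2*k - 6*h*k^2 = h*(h - k)*(h + 6*k)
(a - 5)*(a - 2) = a^2 - 7*a + 10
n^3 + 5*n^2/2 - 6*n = n*(n - 3/2)*(n + 4)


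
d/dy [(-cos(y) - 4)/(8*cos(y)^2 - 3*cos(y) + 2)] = (8*sin(y)^2 - 64*cos(y) + 6)*sin(y)/(8*cos(y)^2 - 3*cos(y) + 2)^2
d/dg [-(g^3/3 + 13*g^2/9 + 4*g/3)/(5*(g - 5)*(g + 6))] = (-3*g^4 - 6*g^3 + 269*g^2 + 780*g + 360)/(45*(g^4 + 2*g^3 - 59*g^2 - 60*g + 900))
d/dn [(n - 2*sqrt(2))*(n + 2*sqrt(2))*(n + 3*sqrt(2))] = 3*n^2 + 6*sqrt(2)*n - 8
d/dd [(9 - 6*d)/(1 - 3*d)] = 21/(3*d - 1)^2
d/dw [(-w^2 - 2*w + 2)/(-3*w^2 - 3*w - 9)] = (-w^2 + 10*w + 8)/(3*(w^4 + 2*w^3 + 7*w^2 + 6*w + 9))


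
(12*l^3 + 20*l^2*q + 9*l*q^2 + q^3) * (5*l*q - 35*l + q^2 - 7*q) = 60*l^4*q - 420*l^4 + 112*l^3*q^2 - 784*l^3*q + 65*l^2*q^3 - 455*l^2*q^2 + 14*l*q^4 - 98*l*q^3 + q^5 - 7*q^4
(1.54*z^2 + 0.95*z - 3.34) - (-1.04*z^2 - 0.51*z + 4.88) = 2.58*z^2 + 1.46*z - 8.22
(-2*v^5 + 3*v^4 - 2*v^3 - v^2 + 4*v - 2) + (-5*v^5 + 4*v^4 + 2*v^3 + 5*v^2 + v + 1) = -7*v^5 + 7*v^4 + 4*v^2 + 5*v - 1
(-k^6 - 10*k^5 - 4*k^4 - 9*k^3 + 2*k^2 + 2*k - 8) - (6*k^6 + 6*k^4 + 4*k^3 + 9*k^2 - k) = -7*k^6 - 10*k^5 - 10*k^4 - 13*k^3 - 7*k^2 + 3*k - 8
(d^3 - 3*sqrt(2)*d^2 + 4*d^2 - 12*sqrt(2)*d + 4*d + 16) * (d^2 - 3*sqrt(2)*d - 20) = d^5 - 6*sqrt(2)*d^4 + 4*d^4 - 24*sqrt(2)*d^3 + 2*d^3 + 8*d^2 + 48*sqrt(2)*d^2 - 80*d + 192*sqrt(2)*d - 320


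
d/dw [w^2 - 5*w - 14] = 2*w - 5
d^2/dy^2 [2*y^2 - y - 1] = 4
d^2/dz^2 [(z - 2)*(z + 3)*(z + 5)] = 6*z + 12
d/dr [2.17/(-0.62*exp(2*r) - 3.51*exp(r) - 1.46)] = (2.6908*exp(r) + 7.6167)*exp(r)/(0.62*exp(2*r) + 3.51*exp(r) + 1.46)^2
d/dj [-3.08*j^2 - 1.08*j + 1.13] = -6.16*j - 1.08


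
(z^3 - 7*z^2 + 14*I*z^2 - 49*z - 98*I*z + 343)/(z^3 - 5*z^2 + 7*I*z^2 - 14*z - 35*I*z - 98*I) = (z + 7*I)/(z + 2)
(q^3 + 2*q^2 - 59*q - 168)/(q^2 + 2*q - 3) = (q^2 - q - 56)/(q - 1)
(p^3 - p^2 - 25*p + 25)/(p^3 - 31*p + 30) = (p + 5)/(p + 6)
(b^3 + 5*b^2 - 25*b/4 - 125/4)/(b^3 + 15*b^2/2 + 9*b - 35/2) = (4*b^2 - 25)/(2*(2*b^2 + 5*b - 7))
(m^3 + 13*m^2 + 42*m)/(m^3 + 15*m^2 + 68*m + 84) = m/(m + 2)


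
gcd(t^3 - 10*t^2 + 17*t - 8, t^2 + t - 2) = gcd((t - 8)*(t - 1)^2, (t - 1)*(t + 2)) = t - 1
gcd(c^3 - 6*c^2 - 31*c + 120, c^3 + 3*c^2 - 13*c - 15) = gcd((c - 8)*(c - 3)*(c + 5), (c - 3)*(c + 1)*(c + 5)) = c^2 + 2*c - 15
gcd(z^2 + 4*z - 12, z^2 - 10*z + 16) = z - 2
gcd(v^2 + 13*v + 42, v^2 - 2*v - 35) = 1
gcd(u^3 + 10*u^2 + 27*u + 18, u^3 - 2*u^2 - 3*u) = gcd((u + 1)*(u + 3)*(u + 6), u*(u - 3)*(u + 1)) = u + 1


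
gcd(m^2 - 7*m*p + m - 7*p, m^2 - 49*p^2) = -m + 7*p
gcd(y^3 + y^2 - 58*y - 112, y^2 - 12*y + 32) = y - 8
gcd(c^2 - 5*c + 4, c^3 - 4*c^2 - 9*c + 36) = c - 4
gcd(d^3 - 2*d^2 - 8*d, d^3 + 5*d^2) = d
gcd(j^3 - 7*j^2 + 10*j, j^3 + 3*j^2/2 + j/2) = j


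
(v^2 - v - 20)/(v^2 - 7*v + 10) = (v + 4)/(v - 2)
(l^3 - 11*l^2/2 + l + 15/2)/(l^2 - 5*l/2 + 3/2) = (l^2 - 4*l - 5)/(l - 1)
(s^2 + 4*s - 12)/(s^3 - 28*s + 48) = 1/(s - 4)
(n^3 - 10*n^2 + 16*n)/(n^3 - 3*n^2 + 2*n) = (n - 8)/(n - 1)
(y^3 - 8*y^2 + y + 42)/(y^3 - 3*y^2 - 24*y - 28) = (y - 3)/(y + 2)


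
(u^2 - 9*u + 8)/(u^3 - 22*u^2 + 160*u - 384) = (u - 1)/(u^2 - 14*u + 48)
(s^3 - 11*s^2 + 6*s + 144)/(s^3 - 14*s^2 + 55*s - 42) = (s^2 - 5*s - 24)/(s^2 - 8*s + 7)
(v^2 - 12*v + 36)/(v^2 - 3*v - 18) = (v - 6)/(v + 3)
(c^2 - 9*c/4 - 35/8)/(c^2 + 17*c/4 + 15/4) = (c - 7/2)/(c + 3)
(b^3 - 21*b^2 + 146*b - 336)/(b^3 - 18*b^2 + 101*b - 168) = (b - 6)/(b - 3)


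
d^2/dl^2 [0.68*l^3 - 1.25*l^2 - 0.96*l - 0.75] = 4.08*l - 2.5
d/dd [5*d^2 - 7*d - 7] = 10*d - 7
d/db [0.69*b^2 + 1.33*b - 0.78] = 1.38*b + 1.33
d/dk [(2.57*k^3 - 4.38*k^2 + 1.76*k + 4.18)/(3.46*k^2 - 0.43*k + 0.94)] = (8.8922*k^4 - 2.2102*k^3 + 3.0412*k^2 - 37.16*k + 3.4518)/(11.9716*k^4 - 2.9756*k^3 + 6.6897*k^2 - 0.8084*k + 0.8836)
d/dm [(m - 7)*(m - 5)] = 2*m - 12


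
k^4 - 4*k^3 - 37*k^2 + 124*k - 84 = (k - 7)*(k - 2)*(k - 1)*(k + 6)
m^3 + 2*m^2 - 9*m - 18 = (m - 3)*(m + 2)*(m + 3)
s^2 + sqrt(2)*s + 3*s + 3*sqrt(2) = (s + 3)*(s + sqrt(2))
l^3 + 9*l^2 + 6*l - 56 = (l - 2)*(l + 4)*(l + 7)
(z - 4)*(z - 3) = z^2 - 7*z + 12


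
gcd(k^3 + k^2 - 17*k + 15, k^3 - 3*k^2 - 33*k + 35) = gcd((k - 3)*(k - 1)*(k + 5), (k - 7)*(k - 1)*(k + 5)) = k^2 + 4*k - 5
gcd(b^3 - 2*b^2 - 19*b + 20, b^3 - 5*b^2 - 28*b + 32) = b^2 + 3*b - 4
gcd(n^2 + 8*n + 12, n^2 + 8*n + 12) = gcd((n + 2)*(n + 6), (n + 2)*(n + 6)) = n^2 + 8*n + 12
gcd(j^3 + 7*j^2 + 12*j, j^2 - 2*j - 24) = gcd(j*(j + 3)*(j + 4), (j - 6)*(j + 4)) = j + 4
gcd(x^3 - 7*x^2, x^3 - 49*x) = x^2 - 7*x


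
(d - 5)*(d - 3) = d^2 - 8*d + 15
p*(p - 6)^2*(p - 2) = p^4 - 14*p^3 + 60*p^2 - 72*p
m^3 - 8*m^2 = m^2*(m - 8)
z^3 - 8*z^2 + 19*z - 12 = (z - 4)*(z - 3)*(z - 1)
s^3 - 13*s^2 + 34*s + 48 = (s - 8)*(s - 6)*(s + 1)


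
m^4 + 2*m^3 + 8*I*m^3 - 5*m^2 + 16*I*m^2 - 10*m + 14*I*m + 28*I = (m + 2)*(m - I)*(m + 2*I)*(m + 7*I)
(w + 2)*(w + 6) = w^2 + 8*w + 12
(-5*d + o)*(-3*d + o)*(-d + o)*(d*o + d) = -15*d^4*o - 15*d^4 + 23*d^3*o^2 + 23*d^3*o - 9*d^2*o^3 - 9*d^2*o^2 + d*o^4 + d*o^3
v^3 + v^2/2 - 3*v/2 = v*(v - 1)*(v + 3/2)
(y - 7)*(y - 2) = y^2 - 9*y + 14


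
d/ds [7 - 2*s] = -2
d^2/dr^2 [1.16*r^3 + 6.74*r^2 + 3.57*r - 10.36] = 6.96*r + 13.48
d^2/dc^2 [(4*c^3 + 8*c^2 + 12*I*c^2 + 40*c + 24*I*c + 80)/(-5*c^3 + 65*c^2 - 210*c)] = (c^6*(-120 - 24*I) + c^5*(768 - 144*I) + c^4*(4176 + 4896*I) + c^3*(-16368 - 19200*I) - 101280*c^2 + 262080*c - 282240)/(5*c^9 - 195*c^8 + 3165*c^7 - 27365*c^6 + 132930*c^5 - 343980*c^4 + 370440*c^3)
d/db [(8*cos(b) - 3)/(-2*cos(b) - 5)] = 46*sin(b)/(2*cos(b) + 5)^2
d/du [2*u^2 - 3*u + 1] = 4*u - 3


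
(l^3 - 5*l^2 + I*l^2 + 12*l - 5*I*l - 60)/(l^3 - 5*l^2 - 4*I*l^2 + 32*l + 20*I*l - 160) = (l - 3*I)/(l - 8*I)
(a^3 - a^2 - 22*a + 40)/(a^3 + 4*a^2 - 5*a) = (a^2 - 6*a + 8)/(a*(a - 1))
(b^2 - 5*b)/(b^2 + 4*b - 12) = b*(b - 5)/(b^2 + 4*b - 12)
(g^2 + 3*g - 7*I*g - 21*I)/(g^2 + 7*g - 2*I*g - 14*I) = (g^2 + g*(3 - 7*I) - 21*I)/(g^2 + g*(7 - 2*I) - 14*I)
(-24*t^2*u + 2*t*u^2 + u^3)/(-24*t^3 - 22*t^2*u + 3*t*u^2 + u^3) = u/(t + u)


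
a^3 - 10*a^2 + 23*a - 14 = (a - 7)*(a - 2)*(a - 1)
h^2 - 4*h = h*(h - 4)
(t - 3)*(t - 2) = t^2 - 5*t + 6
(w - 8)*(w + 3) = w^2 - 5*w - 24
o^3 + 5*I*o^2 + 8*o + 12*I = (o - 2*I)*(o + I)*(o + 6*I)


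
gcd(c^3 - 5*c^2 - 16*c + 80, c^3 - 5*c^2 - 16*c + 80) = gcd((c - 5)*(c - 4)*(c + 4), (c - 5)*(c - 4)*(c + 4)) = c^3 - 5*c^2 - 16*c + 80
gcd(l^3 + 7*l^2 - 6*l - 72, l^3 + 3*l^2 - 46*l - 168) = l^2 + 10*l + 24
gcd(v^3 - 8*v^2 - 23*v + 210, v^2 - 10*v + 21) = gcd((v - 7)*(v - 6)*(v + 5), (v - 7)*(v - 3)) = v - 7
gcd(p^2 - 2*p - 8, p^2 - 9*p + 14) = 1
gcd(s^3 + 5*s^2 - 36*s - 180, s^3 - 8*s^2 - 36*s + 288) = s^2 - 36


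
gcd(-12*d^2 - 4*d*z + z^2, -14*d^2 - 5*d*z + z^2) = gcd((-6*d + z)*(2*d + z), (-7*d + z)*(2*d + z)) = 2*d + z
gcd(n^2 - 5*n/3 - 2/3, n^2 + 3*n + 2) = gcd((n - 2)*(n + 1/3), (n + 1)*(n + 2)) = 1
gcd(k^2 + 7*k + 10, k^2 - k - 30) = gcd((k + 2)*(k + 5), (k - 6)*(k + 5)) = k + 5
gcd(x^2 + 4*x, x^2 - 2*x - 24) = x + 4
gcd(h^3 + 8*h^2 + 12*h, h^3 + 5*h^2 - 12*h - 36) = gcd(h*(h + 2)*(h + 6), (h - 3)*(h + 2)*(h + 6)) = h^2 + 8*h + 12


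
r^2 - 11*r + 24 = (r - 8)*(r - 3)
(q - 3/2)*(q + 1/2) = q^2 - q - 3/4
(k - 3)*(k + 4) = k^2 + k - 12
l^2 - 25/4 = (l - 5/2)*(l + 5/2)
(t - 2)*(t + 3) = t^2 + t - 6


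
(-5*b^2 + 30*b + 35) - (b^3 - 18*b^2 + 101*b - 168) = -b^3 + 13*b^2 - 71*b + 203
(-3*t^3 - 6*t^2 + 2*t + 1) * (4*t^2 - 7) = -12*t^5 - 24*t^4 + 29*t^3 + 46*t^2 - 14*t - 7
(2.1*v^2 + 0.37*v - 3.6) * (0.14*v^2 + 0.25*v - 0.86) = 0.294*v^4 + 0.5768*v^3 - 2.2175*v^2 - 1.2182*v + 3.096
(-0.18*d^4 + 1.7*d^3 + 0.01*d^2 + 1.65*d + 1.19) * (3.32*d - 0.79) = -0.5976*d^5 + 5.7862*d^4 - 1.3098*d^3 + 5.4701*d^2 + 2.6473*d - 0.9401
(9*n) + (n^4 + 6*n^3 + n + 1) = n^4 + 6*n^3 + 10*n + 1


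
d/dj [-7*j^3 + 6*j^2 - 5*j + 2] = -21*j^2 + 12*j - 5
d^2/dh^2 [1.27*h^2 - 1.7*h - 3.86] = 2.54000000000000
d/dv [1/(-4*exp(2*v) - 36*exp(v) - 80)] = (2*exp(v) + 9)*exp(v)/(4*(exp(2*v) + 9*exp(v) + 20)^2)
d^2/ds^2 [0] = 0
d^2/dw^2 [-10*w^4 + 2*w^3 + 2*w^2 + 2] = -120*w^2 + 12*w + 4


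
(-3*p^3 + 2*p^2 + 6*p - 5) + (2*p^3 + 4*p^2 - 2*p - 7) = -p^3 + 6*p^2 + 4*p - 12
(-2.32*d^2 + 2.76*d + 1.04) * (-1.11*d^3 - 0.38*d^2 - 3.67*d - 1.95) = 2.5752*d^5 - 2.182*d^4 + 6.3112*d^3 - 6.0004*d^2 - 9.1988*d - 2.028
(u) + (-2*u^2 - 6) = -2*u^2 + u - 6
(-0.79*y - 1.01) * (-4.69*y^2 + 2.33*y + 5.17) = 3.7051*y^3 + 2.8962*y^2 - 6.4376*y - 5.2217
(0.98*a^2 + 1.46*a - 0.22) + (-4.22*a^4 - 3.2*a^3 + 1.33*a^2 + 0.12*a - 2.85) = -4.22*a^4 - 3.2*a^3 + 2.31*a^2 + 1.58*a - 3.07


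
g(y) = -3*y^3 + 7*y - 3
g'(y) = 7 - 9*y^2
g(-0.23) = -4.57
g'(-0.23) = 6.52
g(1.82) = -8.35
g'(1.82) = -22.81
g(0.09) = -2.37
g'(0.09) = 6.93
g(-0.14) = -3.97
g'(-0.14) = 6.82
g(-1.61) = -1.75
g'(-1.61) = -16.33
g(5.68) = -512.99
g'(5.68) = -283.36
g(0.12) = -2.17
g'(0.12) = 6.87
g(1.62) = -4.41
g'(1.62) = -16.62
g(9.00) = -2127.00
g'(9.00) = -722.00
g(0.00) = -3.00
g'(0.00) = 7.00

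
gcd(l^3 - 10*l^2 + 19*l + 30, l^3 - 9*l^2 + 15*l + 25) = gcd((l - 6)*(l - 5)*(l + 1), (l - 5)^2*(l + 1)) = l^2 - 4*l - 5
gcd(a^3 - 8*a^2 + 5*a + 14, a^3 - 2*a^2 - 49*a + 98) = a^2 - 9*a + 14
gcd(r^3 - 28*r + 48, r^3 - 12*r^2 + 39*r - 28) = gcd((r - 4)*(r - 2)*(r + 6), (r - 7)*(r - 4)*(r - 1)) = r - 4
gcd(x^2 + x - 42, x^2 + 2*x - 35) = x + 7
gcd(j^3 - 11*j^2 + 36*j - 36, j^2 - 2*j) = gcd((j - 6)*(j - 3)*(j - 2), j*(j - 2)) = j - 2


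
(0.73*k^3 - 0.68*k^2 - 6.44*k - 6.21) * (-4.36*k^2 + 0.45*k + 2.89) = -3.1828*k^5 + 3.2933*k^4 + 29.8821*k^3 + 22.2124*k^2 - 21.4061*k - 17.9469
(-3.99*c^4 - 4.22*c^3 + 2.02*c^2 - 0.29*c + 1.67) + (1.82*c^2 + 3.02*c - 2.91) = -3.99*c^4 - 4.22*c^3 + 3.84*c^2 + 2.73*c - 1.24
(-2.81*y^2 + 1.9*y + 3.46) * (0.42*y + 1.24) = -1.1802*y^3 - 2.6864*y^2 + 3.8092*y + 4.2904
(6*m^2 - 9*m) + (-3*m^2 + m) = 3*m^2 - 8*m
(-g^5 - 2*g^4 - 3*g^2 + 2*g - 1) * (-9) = 9*g^5 + 18*g^4 + 27*g^2 - 18*g + 9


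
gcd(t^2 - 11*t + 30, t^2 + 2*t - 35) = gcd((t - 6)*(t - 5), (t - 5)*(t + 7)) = t - 5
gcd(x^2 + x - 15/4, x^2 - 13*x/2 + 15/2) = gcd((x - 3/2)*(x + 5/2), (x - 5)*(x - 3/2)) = x - 3/2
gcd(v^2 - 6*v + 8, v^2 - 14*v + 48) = 1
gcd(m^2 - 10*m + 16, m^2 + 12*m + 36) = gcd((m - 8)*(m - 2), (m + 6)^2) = 1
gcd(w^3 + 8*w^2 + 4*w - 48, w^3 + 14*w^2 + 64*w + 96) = w^2 + 10*w + 24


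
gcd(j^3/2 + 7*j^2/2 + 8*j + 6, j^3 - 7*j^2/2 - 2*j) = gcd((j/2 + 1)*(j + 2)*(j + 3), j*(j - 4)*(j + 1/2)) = 1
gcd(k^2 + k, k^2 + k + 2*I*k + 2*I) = k + 1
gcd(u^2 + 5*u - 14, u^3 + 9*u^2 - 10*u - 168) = u + 7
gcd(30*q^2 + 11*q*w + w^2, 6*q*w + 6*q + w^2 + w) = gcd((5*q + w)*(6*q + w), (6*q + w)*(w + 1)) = 6*q + w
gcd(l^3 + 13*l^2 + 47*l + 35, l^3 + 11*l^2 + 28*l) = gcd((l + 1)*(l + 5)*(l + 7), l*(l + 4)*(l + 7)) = l + 7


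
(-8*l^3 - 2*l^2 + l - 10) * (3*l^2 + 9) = -24*l^5 - 6*l^4 - 69*l^3 - 48*l^2 + 9*l - 90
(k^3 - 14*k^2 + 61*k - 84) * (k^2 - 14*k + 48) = k^5 - 28*k^4 + 305*k^3 - 1610*k^2 + 4104*k - 4032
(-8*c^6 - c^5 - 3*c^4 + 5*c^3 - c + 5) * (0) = 0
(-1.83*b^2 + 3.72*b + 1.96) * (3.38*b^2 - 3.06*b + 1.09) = -6.1854*b^4 + 18.1734*b^3 - 6.7531*b^2 - 1.9428*b + 2.1364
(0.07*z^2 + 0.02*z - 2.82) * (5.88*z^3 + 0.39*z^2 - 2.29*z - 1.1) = 0.4116*z^5 + 0.1449*z^4 - 16.7341*z^3 - 1.2226*z^2 + 6.4358*z + 3.102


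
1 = 1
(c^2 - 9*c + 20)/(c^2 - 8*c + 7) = (c^2 - 9*c + 20)/(c^2 - 8*c + 7)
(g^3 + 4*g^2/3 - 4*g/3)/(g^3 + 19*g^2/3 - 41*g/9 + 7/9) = 3*g*(3*g^2 + 4*g - 4)/(9*g^3 + 57*g^2 - 41*g + 7)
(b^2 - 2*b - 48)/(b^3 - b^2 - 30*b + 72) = (b - 8)/(b^2 - 7*b + 12)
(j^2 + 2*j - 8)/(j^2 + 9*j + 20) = (j - 2)/(j + 5)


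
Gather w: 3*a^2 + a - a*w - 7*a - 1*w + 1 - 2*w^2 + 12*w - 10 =3*a^2 - 6*a - 2*w^2 + w*(11 - a) - 9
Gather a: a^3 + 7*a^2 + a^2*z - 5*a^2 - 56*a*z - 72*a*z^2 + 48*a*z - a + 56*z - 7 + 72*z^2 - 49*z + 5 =a^3 + a^2*(z + 2) + a*(-72*z^2 - 8*z - 1) + 72*z^2 + 7*z - 2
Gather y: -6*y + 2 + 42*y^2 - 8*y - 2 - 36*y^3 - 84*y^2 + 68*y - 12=-36*y^3 - 42*y^2 + 54*y - 12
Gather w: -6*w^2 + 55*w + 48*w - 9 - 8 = -6*w^2 + 103*w - 17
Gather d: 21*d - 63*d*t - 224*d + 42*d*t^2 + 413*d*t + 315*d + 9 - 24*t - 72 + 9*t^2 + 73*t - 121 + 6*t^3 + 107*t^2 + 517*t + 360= d*(42*t^2 + 350*t + 112) + 6*t^3 + 116*t^2 + 566*t + 176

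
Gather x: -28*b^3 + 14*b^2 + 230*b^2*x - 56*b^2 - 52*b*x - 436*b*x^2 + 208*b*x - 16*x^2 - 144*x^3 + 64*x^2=-28*b^3 - 42*b^2 - 144*x^3 + x^2*(48 - 436*b) + x*(230*b^2 + 156*b)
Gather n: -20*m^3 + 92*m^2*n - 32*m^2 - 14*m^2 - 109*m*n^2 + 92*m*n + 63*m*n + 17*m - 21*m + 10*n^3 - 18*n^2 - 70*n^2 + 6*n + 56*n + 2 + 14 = -20*m^3 - 46*m^2 - 4*m + 10*n^3 + n^2*(-109*m - 88) + n*(92*m^2 + 155*m + 62) + 16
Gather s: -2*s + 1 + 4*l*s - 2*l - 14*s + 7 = -2*l + s*(4*l - 16) + 8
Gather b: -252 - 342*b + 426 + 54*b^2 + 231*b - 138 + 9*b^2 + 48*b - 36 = 63*b^2 - 63*b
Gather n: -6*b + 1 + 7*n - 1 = -6*b + 7*n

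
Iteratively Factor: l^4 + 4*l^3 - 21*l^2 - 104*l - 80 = (l + 1)*(l^3 + 3*l^2 - 24*l - 80) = (l - 5)*(l + 1)*(l^2 + 8*l + 16) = (l - 5)*(l + 1)*(l + 4)*(l + 4)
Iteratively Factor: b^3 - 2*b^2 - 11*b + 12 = (b + 3)*(b^2 - 5*b + 4) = (b - 4)*(b + 3)*(b - 1)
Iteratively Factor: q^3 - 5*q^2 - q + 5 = (q - 1)*(q^2 - 4*q - 5) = (q - 5)*(q - 1)*(q + 1)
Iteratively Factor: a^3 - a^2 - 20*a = (a)*(a^2 - a - 20) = a*(a + 4)*(a - 5)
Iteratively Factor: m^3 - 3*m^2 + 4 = (m + 1)*(m^2 - 4*m + 4) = (m - 2)*(m + 1)*(m - 2)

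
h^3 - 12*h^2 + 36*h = h*(h - 6)^2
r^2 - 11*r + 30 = (r - 6)*(r - 5)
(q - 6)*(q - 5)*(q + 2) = q^3 - 9*q^2 + 8*q + 60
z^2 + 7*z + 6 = (z + 1)*(z + 6)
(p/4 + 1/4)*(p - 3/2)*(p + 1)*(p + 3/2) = p^4/4 + p^3/2 - 5*p^2/16 - 9*p/8 - 9/16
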